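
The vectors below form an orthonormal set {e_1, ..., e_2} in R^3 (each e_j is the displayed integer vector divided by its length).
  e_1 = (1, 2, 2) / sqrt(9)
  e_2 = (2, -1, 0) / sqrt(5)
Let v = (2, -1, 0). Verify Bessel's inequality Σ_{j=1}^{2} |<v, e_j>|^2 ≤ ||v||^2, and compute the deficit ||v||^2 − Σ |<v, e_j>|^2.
Σ |<v, e_j>|^2 = 5; ||v||^2 = 5; deficit = 0

Write each e_j = u_j / sqrt(<u_j, u_j>) where u_j is the displayed integer vector. Then <v, e_j> = <v, u_j> / sqrt(<u_j, u_j>), so |<v, e_j>|^2 = <v, u_j>^2 / <u_j, u_j>.
Coefficients: <v, e_1> = 0/sqrt(9), <v, e_2> = 5/sqrt(5).
Square and sum: Σ |<v, e_j>|^2 = 5.
Compute ||v||^2 = v·v = 5.
Deficit = 5 − 5 = 0 ≥ 0, confirming Bessel's inequality. (The deficit equals ||v − Σ <v,e_j> e_j||^2, the squared distance from v to span{e_j}.)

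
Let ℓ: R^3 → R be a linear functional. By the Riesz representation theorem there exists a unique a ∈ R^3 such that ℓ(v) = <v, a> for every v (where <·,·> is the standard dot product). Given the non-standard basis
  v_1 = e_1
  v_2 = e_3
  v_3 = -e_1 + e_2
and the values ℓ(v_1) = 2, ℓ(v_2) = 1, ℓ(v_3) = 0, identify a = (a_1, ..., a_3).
a = (2, 2, 1)

Write a = (a_1, ..., a_3) in the standard basis. For each basis vector v_i, ℓ(v_i) = <v_i, a> is a linear equation in the a_j's. Collect the n equations into a matrix system V a = ℓ, where row i of V is v_i (expressed in the standard basis). Since V is invertible (lower-triangular with 1s on the diagonal, up to permutation), solve by back-substitution:
  V =
[[1, 0, 0],
 [0, 0, 1],
 [-1, 1, 0]]
  V a = (2, 1, 0)
Solving gives a = (2, 2, 1).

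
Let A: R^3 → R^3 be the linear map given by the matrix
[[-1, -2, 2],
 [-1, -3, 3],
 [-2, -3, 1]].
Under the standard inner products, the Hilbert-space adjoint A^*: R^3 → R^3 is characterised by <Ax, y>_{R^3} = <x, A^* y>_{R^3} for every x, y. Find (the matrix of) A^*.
A^* = A^T =
[[-1, -1, -2],
 [-2, -3, -3],
 [2, 3, 1]]

For real matrices with standard dot products, the defining identity <Ax, y> = <x, A^* y> gives (Ax)^T y = x^T (A^*) y, i.e. x^T A^T y = x^T (A^*) y. Since this holds for all x, y, we must have A^* = A^T. Therefore
A^* =
[[-1, -1, -2],
 [-2, -3, -3],
 [2, 3, 1]].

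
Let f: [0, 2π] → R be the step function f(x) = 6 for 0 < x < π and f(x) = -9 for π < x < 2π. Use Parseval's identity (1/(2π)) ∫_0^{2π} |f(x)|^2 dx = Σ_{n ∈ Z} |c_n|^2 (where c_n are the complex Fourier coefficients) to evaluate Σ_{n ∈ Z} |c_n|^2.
Σ |c_n|^2 = 117/2

Parseval equates the L^2 energy of f (normalised by 1/(2π)) with the ℓ^2 sum of its Fourier coefficients: (1/(2π)) ∫_0^{2π} |f|^2 = Σ |c_n|^2.
Compute the left side: (1/(2π)) [∫_0^π 6^2 dx + ∫_π^{2π} (-9)^2 dx] = (1/(2π)) · (36π + 81π) = (36 + 81)/2 = 117/2.
So Σ_{n ∈ Z} |c_n|^2 = 117/2.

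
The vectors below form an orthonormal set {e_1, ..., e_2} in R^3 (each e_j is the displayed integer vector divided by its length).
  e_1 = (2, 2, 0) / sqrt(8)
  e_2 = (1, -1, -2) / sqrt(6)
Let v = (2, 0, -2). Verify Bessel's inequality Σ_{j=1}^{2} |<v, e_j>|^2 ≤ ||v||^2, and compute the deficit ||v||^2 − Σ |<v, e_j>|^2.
Σ |<v, e_j>|^2 = 8; ||v||^2 = 8; deficit = 0

Write each e_j = u_j / sqrt(<u_j, u_j>) where u_j is the displayed integer vector. Then <v, e_j> = <v, u_j> / sqrt(<u_j, u_j>), so |<v, e_j>|^2 = <v, u_j>^2 / <u_j, u_j>.
Coefficients: <v, e_1> = 4/sqrt(8), <v, e_2> = 6/sqrt(6).
Square and sum: Σ |<v, e_j>|^2 = 8.
Compute ||v||^2 = v·v = 8.
Deficit = 8 − 8 = 0 ≥ 0, confirming Bessel's inequality. (The deficit equals ||v − Σ <v,e_j> e_j||^2, the squared distance from v to span{e_j}.)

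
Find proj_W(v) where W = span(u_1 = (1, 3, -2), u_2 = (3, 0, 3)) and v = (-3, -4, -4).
proj_W(v) = (-14/3, -7/3, -7/3)

Set up U = [u_1 | ... | u_2] ∈ R^(3×2). The projector onto W = col(U) is P = U (U^T U)^(-1) U^T.
Compute U^T U =
  [14, -3]
  [-3, 18],
and U^T v = (-7, -21).
Solve U^T U · c = U^T v for the coefficients: c = (-7/9, -35/27). The projection is proj_W(v) = U c.
Check: (v - proj_W(v)) · u_1 = 0  (should be 0).
Check: (v - proj_W(v)) · u_2 = 0  (should be 0).
Result: proj_W(v) = (-14/3, -7/3, -7/3).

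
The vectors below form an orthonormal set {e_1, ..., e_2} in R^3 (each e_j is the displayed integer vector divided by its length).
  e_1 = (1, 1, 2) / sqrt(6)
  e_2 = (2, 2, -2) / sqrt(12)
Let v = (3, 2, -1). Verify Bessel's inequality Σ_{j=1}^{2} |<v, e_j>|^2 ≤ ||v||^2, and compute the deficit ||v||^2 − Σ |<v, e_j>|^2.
Σ |<v, e_j>|^2 = 27/2; ||v||^2 = 14; deficit = 1/2

Write each e_j = u_j / sqrt(<u_j, u_j>) where u_j is the displayed integer vector. Then <v, e_j> = <v, u_j> / sqrt(<u_j, u_j>), so |<v, e_j>|^2 = <v, u_j>^2 / <u_j, u_j>.
Coefficients: <v, e_1> = 3/sqrt(6), <v, e_2> = 12/sqrt(12).
Square and sum: Σ |<v, e_j>|^2 = 27/2.
Compute ||v||^2 = v·v = 14.
Deficit = 14 − 27/2 = 1/2 ≥ 0, confirming Bessel's inequality. (The deficit equals ||v − Σ <v,e_j> e_j||^2, the squared distance from v to span{e_j}.)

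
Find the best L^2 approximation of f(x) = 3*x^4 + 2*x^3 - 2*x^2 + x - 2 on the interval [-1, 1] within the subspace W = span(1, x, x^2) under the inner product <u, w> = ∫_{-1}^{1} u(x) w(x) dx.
g(x) = 4*x^2/7 + 11*x/5 - 79/35

The best approximation g ∈ W is the orthogonal projection of f onto W. Writing g = a_0 + a_1 x + a_2 x^2, the coefficients solve the normal equations G · a = b where
  G_{ij} = <φ_i, φ_j> and b_i = <f, φ_i>, with φ_0 = 1, φ_1 = x, φ_2 = x^2.
G =
  [2, 0, 2/3]
  [0, 2/3, 0]
  [2/3, 0, 2/5],
b = (-62/15, 22/15, -134/105).
Solving gives a_0 = -79/35, a_1 = 11/5, a_2 = 4/7, so
  g(x) = 4*x^2/7 + 11*x/5 - 79/35.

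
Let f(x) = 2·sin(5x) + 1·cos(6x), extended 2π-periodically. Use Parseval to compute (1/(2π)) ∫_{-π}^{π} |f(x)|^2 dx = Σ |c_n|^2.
Σ |c_n|^2 = 5/2

Expand |f|^2 and use orthogonality of {sin(nx), cos(mx)} on [-π, π]:
  ∫_{-π}^{π} sin(nx)^2 dx = π, ∫ cos(mx)^2 dx = π, and cross terms integrate to 0.
So ∫_{-π}^{π} f(x)^2 dx = 2^2 · π + 1^2 · π = (4 + 1)π.
Divide by 2π: (4 + 1)/2 = 5/2.
By Parseval, this equals Σ |c_n|^2.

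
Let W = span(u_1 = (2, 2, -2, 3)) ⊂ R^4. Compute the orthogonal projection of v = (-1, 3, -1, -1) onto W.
proj_W(v) = (2/7, 2/7, -2/7, 3/7)

Set up U = [u_1 | ... | u_1] ∈ R^(4×1). The projector onto W = col(U) is P = U (U^T U)^(-1) U^T.
Compute U^T U =
  [21],
and U^T v = (3).
Solve U^T U · c = U^T v for the coefficients: c = (1/7). The projection is proj_W(v) = U c.
Check: (v - proj_W(v)) · u_1 = 0  (should be 0).
Result: proj_W(v) = (2/7, 2/7, -2/7, 3/7).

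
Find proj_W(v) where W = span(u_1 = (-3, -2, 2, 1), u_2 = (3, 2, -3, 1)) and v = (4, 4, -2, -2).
proj_W(v) = (13/3, 26/9, -112/45, -101/45)

Set up U = [u_1 | ... | u_2] ∈ R^(4×2). The projector onto W = col(U) is P = U (U^T U)^(-1) U^T.
Compute U^T U =
  [18, -18]
  [-18, 23],
and U^T v = (-26, 24).
Solve U^T U · c = U^T v for the coefficients: c = (-83/45, -2/5). The projection is proj_W(v) = U c.
Check: (v - proj_W(v)) · u_1 = 0  (should be 0).
Check: (v - proj_W(v)) · u_2 = 0  (should be 0).
Result: proj_W(v) = (13/3, 26/9, -112/45, -101/45).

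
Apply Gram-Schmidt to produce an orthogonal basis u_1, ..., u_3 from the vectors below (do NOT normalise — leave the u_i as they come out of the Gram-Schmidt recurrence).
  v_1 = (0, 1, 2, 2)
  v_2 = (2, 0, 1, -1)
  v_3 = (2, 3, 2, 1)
Orthogonal basis:
  u_1 = (0, 1, 2, 2)
  u_2 = (2, 0, 1, -1)
  u_3 = (1/3, 2, -5/6, -1/6)

Apply the Gram-Schmidt recurrence
  u_1 = v_1
  u_i = v_i − Σ_{j<i} ((v_i · u_j) / (u_j · u_j)) · u_j.

Step by step this gives:
  u_1 = (0, 1, 2, 2)
  u_2 = (2, 0, 1, -1)
  u_3 = (1/3, 2, -5/6, -1/6)

Orthogonality check:
  u_2 · u_1 = 0 (should be 0)
  u_3 · u_1 = 0 (should be 0)
  u_3 · u_2 = 0 (should be 0)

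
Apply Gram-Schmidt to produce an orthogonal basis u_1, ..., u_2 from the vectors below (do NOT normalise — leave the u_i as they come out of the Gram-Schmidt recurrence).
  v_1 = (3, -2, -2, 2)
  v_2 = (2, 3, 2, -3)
Orthogonal basis:
  u_1 = (3, -2, -2, 2)
  u_2 = (24/7, 43/21, 22/21, -43/21)

Apply the Gram-Schmidt recurrence
  u_1 = v_1
  u_i = v_i − Σ_{j<i} ((v_i · u_j) / (u_j · u_j)) · u_j.

Step by step this gives:
  u_1 = (3, -2, -2, 2)
  u_2 = (24/7, 43/21, 22/21, -43/21)

Orthogonality check:
  u_2 · u_1 = 0 (should be 0)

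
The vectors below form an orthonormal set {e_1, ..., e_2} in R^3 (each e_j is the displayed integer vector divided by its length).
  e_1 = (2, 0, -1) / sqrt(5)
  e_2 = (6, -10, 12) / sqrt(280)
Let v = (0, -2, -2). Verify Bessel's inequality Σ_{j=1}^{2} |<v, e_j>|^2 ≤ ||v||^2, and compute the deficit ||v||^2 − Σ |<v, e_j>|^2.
Σ |<v, e_j>|^2 = 6/7; ||v||^2 = 8; deficit = 50/7

Write each e_j = u_j / sqrt(<u_j, u_j>) where u_j is the displayed integer vector. Then <v, e_j> = <v, u_j> / sqrt(<u_j, u_j>), so |<v, e_j>|^2 = <v, u_j>^2 / <u_j, u_j>.
Coefficients: <v, e_1> = 2/sqrt(5), <v, e_2> = -4/sqrt(280).
Square and sum: Σ |<v, e_j>|^2 = 6/7.
Compute ||v||^2 = v·v = 8.
Deficit = 8 − 6/7 = 50/7 ≥ 0, confirming Bessel's inequality. (The deficit equals ||v − Σ <v,e_j> e_j||^2, the squared distance from v to span{e_j}.)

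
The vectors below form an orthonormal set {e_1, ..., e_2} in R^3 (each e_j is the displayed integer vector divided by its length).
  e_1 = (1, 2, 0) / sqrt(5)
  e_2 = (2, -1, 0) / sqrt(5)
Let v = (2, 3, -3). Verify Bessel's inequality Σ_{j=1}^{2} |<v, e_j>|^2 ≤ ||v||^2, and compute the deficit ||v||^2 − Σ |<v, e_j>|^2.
Σ |<v, e_j>|^2 = 13; ||v||^2 = 22; deficit = 9

Write each e_j = u_j / sqrt(<u_j, u_j>) where u_j is the displayed integer vector. Then <v, e_j> = <v, u_j> / sqrt(<u_j, u_j>), so |<v, e_j>|^2 = <v, u_j>^2 / <u_j, u_j>.
Coefficients: <v, e_1> = 8/sqrt(5), <v, e_2> = 1/sqrt(5).
Square and sum: Σ |<v, e_j>|^2 = 13.
Compute ||v||^2 = v·v = 22.
Deficit = 22 − 13 = 9 ≥ 0, confirming Bessel's inequality. (The deficit equals ||v − Σ <v,e_j> e_j||^2, the squared distance from v to span{e_j}.)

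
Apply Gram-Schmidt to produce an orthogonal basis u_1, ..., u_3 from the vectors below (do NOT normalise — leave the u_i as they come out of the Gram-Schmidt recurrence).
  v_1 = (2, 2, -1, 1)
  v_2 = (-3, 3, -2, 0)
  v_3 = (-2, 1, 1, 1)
Orthogonal basis:
  u_1 = (2, 2, -1, 1)
  u_2 = (-17/5, 13/5, -9/5, -1/5)
  u_3 = (-47/108, 55/108, 17/12, 137/108)

Apply the Gram-Schmidt recurrence
  u_1 = v_1
  u_i = v_i − Σ_{j<i} ((v_i · u_j) / (u_j · u_j)) · u_j.

Step by step this gives:
  u_1 = (2, 2, -1, 1)
  u_2 = (-17/5, 13/5, -9/5, -1/5)
  u_3 = (-47/108, 55/108, 17/12, 137/108)

Orthogonality check:
  u_2 · u_1 = 0 (should be 0)
  u_3 · u_1 = 0 (should be 0)
  u_3 · u_2 = 0 (should be 0)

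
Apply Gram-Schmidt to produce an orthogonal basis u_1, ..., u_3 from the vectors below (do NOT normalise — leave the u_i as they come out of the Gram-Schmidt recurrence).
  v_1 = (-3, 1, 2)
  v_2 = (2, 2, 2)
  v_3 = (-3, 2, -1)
Orthogonal basis:
  u_1 = (-3, 1, 2)
  u_2 = (2, 2, 2)
  u_3 = (-17/42, 85/42, -34/21)

Apply the Gram-Schmidt recurrence
  u_1 = v_1
  u_i = v_i − Σ_{j<i} ((v_i · u_j) / (u_j · u_j)) · u_j.

Step by step this gives:
  u_1 = (-3, 1, 2)
  u_2 = (2, 2, 2)
  u_3 = (-17/42, 85/42, -34/21)

Orthogonality check:
  u_2 · u_1 = 0 (should be 0)
  u_3 · u_1 = 0 (should be 0)
  u_3 · u_2 = 0 (should be 0)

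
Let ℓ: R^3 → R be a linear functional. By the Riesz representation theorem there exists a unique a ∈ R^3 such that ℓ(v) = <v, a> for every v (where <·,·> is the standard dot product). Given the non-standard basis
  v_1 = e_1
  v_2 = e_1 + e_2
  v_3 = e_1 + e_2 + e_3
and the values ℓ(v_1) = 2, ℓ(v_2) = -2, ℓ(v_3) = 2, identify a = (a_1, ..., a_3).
a = (2, -4, 4)

Write a = (a_1, ..., a_3) in the standard basis. For each basis vector v_i, ℓ(v_i) = <v_i, a> is a linear equation in the a_j's. Collect the n equations into a matrix system V a = ℓ, where row i of V is v_i (expressed in the standard basis). Since V is invertible (lower-triangular with 1s on the diagonal, up to permutation), solve by back-substitution:
  V =
[[1, 0, 0],
 [1, 1, 0],
 [1, 1, 1]]
  V a = (2, -2, 2)
Solving gives a = (2, -4, 4).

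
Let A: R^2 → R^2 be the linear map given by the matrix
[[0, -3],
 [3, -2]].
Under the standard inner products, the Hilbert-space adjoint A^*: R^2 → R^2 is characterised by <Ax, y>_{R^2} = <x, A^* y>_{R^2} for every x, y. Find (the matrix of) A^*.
A^* = A^T =
[[0, 3],
 [-3, -2]]

For real matrices with standard dot products, the defining identity <Ax, y> = <x, A^* y> gives (Ax)^T y = x^T (A^*) y, i.e. x^T A^T y = x^T (A^*) y. Since this holds for all x, y, we must have A^* = A^T. Therefore
A^* =
[[0, 3],
 [-3, -2]].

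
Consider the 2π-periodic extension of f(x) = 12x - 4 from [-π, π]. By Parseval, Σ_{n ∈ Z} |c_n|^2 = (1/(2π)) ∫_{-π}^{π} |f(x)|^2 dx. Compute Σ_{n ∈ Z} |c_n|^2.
Σ |c_n|^2 = 48π^2 + 16

Expand and integrate term by term over [-π, π]:
  ∫ (12x)^2 dx = 144·(2π^3/3); ∫ 2·12·(-4)·x dx = 0 (odd integrand); ∫ (-4)^2 dx = 16·2π.
So (1/(2π)) ∫_{-π}^{π} (12x - 4)^2 dx = 144π^2/3 + 16 = 48π^2 + 16.
Parseval ⇒ Σ |c_n|^2 = 48π^2 + 16.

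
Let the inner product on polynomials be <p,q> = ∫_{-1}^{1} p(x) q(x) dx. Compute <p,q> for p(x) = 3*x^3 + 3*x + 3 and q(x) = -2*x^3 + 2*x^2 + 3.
<p,q> = 626/35

Expand the product: p(x)·q(x) = -6*x^6 + 6*x^5 - 6*x^4 + 9*x^3 + 6*x^2 + 9*x + 9.
∫_{-1}^{1} of each monomial x^k gives [2/(k+1) if k even, 0 if k odd]. Integrating term-by-term (or equivalently evaluating the antiderivative F(x) = -6*x^7/7 + x^6 - 6*x^5/5 + 9*x^4/4 + 2*x^3 + 9*x^2/2 + 9*x at the endpoints):
  F(1) − F(−1) = 2337/140 − (-167/140) = 626/35.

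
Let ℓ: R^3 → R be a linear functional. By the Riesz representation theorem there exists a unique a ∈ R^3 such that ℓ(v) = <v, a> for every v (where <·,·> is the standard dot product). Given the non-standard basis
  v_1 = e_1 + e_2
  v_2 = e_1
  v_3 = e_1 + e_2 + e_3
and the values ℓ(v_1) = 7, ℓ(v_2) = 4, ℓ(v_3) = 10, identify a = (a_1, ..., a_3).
a = (4, 3, 3)

Write a = (a_1, ..., a_3) in the standard basis. For each basis vector v_i, ℓ(v_i) = <v_i, a> is a linear equation in the a_j's. Collect the n equations into a matrix system V a = ℓ, where row i of V is v_i (expressed in the standard basis). Since V is invertible (lower-triangular with 1s on the diagonal, up to permutation), solve by back-substitution:
  V =
[[1, 1, 0],
 [1, 0, 0],
 [1, 1, 1]]
  V a = (7, 4, 10)
Solving gives a = (4, 3, 3).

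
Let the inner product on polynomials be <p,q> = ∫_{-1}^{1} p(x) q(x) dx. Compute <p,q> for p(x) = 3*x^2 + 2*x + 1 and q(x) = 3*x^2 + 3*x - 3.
<p,q> = -12/5

Expand the product: p(x)·q(x) = 9*x^4 + 15*x^3 - 3*x - 3.
∫_{-1}^{1} of each monomial x^k gives [2/(k+1) if k even, 0 if k odd]. Integrating term-by-term (or equivalently evaluating the antiderivative F(x) = 9*x^5/5 + 15*x^4/4 - 3*x^2/2 - 3*x at the endpoints):
  F(1) − F(−1) = 21/20 − (69/20) = -12/5.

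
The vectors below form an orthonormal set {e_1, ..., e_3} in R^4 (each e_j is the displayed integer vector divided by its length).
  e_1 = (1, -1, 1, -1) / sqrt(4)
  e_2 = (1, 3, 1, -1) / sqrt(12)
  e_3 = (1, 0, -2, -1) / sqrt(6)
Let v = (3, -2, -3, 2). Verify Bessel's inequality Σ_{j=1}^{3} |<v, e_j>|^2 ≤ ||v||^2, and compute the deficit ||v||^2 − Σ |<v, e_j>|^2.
Σ |<v, e_j>|^2 = 27/2; ||v||^2 = 26; deficit = 25/2

Write each e_j = u_j / sqrt(<u_j, u_j>) where u_j is the displayed integer vector. Then <v, e_j> = <v, u_j> / sqrt(<u_j, u_j>), so |<v, e_j>|^2 = <v, u_j>^2 / <u_j, u_j>.
Coefficients: <v, e_1> = 0/sqrt(4), <v, e_2> = -8/sqrt(12), <v, e_3> = 7/sqrt(6).
Square and sum: Σ |<v, e_j>|^2 = 27/2.
Compute ||v||^2 = v·v = 26.
Deficit = 26 − 27/2 = 25/2 ≥ 0, confirming Bessel's inequality. (The deficit equals ||v − Σ <v,e_j> e_j||^2, the squared distance from v to span{e_j}.)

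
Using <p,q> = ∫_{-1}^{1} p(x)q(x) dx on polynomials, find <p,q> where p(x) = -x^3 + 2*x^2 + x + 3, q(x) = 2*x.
<p,q> = 8/15

Expand the product: p(x)·q(x) = -2*x^4 + 4*x^3 + 2*x^2 + 6*x.
∫_{-1}^{1} of each monomial x^k gives [2/(k+1) if k even, 0 if k odd]. Integrating term-by-term (or equivalently evaluating the antiderivative F(x) = -2*x^5/5 + x^4 + 2*x^3/3 + 3*x^2 at the endpoints):
  F(1) − F(−1) = 64/15 − (56/15) = 8/15.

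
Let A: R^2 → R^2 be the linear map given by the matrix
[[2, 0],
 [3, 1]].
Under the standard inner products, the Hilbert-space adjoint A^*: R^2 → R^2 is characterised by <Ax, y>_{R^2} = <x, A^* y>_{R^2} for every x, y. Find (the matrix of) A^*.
A^* = A^T =
[[2, 3],
 [0, 1]]

For real matrices with standard dot products, the defining identity <Ax, y> = <x, A^* y> gives (Ax)^T y = x^T (A^*) y, i.e. x^T A^T y = x^T (A^*) y. Since this holds for all x, y, we must have A^* = A^T. Therefore
A^* =
[[2, 3],
 [0, 1]].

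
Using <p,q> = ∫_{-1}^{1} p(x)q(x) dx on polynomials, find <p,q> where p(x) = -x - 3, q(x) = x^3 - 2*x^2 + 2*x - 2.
<p,q> = 214/15

Expand the product: p(x)·q(x) = -x^4 - x^3 + 4*x^2 - 4*x + 6.
∫_{-1}^{1} of each monomial x^k gives [2/(k+1) if k even, 0 if k odd]. Integrating term-by-term (or equivalently evaluating the antiderivative F(x) = -x^5/5 - x^4/4 + 4*x^3/3 - 2*x^2 + 6*x at the endpoints):
  F(1) − F(−1) = 293/60 − (-563/60) = 214/15.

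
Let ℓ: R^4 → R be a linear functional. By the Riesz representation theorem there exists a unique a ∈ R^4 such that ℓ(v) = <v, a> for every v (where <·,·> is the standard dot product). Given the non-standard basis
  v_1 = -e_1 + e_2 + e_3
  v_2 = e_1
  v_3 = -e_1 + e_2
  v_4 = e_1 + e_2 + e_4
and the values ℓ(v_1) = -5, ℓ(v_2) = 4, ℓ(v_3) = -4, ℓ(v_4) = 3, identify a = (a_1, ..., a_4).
a = (4, 0, -1, -1)

Write a = (a_1, ..., a_4) in the standard basis. For each basis vector v_i, ℓ(v_i) = <v_i, a> is a linear equation in the a_j's. Collect the n equations into a matrix system V a = ℓ, where row i of V is v_i (expressed in the standard basis). Since V is invertible (lower-triangular with 1s on the diagonal, up to permutation), solve by back-substitution:
  V =
[[-1, 1, 1, 0],
 [1, 0, 0, 0],
 [-1, 1, 0, 0],
 [1, 1, 0, 1]]
  V a = (-5, 4, -4, 3)
Solving gives a = (4, 0, -1, -1).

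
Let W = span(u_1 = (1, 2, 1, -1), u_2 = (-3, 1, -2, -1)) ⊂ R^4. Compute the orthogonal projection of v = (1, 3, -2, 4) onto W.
proj_W(v) = (9/101, 32/101, 11/101, -17/101)

Set up U = [u_1 | ... | u_2] ∈ R^(4×2). The projector onto W = col(U) is P = U (U^T U)^(-1) U^T.
Compute U^T U =
  [7, -2]
  [-2, 15],
and U^T v = (1, 0).
Solve U^T U · c = U^T v for the coefficients: c = (15/101, 2/101). The projection is proj_W(v) = U c.
Check: (v - proj_W(v)) · u_1 = 0  (should be 0).
Check: (v - proj_W(v)) · u_2 = 0  (should be 0).
Result: proj_W(v) = (9/101, 32/101, 11/101, -17/101).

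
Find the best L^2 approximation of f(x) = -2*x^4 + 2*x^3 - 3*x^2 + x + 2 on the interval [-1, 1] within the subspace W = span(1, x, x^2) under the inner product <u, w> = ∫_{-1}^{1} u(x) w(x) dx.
g(x) = -33*x^2/7 + 11*x/5 + 76/35

The best approximation g ∈ W is the orthogonal projection of f onto W. Writing g = a_0 + a_1 x + a_2 x^2, the coefficients solve the normal equations G · a = b where
  G_{ij} = <φ_i, φ_j> and b_i = <f, φ_i>, with φ_0 = 1, φ_1 = x, φ_2 = x^2.
G =
  [2, 0, 2/3]
  [0, 2/3, 0]
  [2/3, 0, 2/5],
b = (6/5, 22/15, -46/105).
Solving gives a_0 = 76/35, a_1 = 11/5, a_2 = -33/7, so
  g(x) = -33*x^2/7 + 11*x/5 + 76/35.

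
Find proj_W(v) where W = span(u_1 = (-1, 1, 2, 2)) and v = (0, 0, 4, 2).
proj_W(v) = (-6/5, 6/5, 12/5, 12/5)

Set up U = [u_1 | ... | u_1] ∈ R^(4×1). The projector onto W = col(U) is P = U (U^T U)^(-1) U^T.
Compute U^T U =
  [10],
and U^T v = (12).
Solve U^T U · c = U^T v for the coefficients: c = (6/5). The projection is proj_W(v) = U c.
Check: (v - proj_W(v)) · u_1 = 0  (should be 0).
Result: proj_W(v) = (-6/5, 6/5, 12/5, 12/5).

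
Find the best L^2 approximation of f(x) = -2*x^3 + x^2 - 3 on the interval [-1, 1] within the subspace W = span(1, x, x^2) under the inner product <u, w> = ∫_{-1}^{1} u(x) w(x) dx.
g(x) = x^2 - 6*x/5 - 3

The best approximation g ∈ W is the orthogonal projection of f onto W. Writing g = a_0 + a_1 x + a_2 x^2, the coefficients solve the normal equations G · a = b where
  G_{ij} = <φ_i, φ_j> and b_i = <f, φ_i>, with φ_0 = 1, φ_1 = x, φ_2 = x^2.
G =
  [2, 0, 2/3]
  [0, 2/3, 0]
  [2/3, 0, 2/5],
b = (-16/3, -4/5, -8/5).
Solving gives a_0 = -3, a_1 = -6/5, a_2 = 1, so
  g(x) = x^2 - 6*x/5 - 3.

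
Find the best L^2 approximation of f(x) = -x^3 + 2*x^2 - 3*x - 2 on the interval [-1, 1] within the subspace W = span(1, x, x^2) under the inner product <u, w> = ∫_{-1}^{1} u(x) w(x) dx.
g(x) = 2*x^2 - 18*x/5 - 2

The best approximation g ∈ W is the orthogonal projection of f onto W. Writing g = a_0 + a_1 x + a_2 x^2, the coefficients solve the normal equations G · a = b where
  G_{ij} = <φ_i, φ_j> and b_i = <f, φ_i>, with φ_0 = 1, φ_1 = x, φ_2 = x^2.
G =
  [2, 0, 2/3]
  [0, 2/3, 0]
  [2/3, 0, 2/5],
b = (-8/3, -12/5, -8/15).
Solving gives a_0 = -2, a_1 = -18/5, a_2 = 2, so
  g(x) = 2*x^2 - 18*x/5 - 2.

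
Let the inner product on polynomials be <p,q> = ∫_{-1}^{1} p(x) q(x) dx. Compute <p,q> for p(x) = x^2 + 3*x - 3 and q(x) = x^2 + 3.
<p,q> = -88/5

Expand the product: p(x)·q(x) = x^4 + 3*x^3 + 9*x - 9.
∫_{-1}^{1} of each monomial x^k gives [2/(k+1) if k even, 0 if k odd]. Integrating term-by-term (or equivalently evaluating the antiderivative F(x) = x^5/5 + 3*x^4/4 + 9*x^2/2 - 9*x at the endpoints):
  F(1) − F(−1) = -71/20 − (281/20) = -88/5.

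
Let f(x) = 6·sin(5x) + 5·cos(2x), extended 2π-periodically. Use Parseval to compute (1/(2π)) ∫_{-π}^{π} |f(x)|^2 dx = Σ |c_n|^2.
Σ |c_n|^2 = 61/2

Expand |f|^2 and use orthogonality of {sin(nx), cos(mx)} on [-π, π]:
  ∫_{-π}^{π} sin(nx)^2 dx = π, ∫ cos(mx)^2 dx = π, and cross terms integrate to 0.
So ∫_{-π}^{π} f(x)^2 dx = 6^2 · π + 5^2 · π = (36 + 25)π.
Divide by 2π: (36 + 25)/2 = 61/2.
By Parseval, this equals Σ |c_n|^2.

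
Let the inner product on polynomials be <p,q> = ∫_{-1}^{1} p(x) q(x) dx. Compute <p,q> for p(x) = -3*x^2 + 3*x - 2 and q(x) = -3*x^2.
<p,q> = 38/5

Expand the product: p(x)·q(x) = 9*x^4 - 9*x^3 + 6*x^2.
∫_{-1}^{1} of each monomial x^k gives [2/(k+1) if k even, 0 if k odd]. Integrating term-by-term (or equivalently evaluating the antiderivative F(x) = 9*x^5/5 - 9*x^4/4 + 2*x^3 at the endpoints):
  F(1) − F(−1) = 31/20 − (-121/20) = 38/5.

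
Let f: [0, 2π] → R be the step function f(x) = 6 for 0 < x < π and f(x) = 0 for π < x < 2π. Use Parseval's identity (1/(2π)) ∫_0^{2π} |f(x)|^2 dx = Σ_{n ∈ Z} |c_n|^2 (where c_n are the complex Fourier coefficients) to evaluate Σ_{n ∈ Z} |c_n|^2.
Σ |c_n|^2 = 18

Parseval equates the L^2 energy of f (normalised by 1/(2π)) with the ℓ^2 sum of its Fourier coefficients: (1/(2π)) ∫_0^{2π} |f|^2 = Σ |c_n|^2.
Compute the left side: (1/(2π)) [∫_0^π 6^2 dx + ∫_π^{2π} 0^2 dx] = (1/(2π)) · (36π + 0π) = (36 + 0)/2 = 18.
So Σ_{n ∈ Z} |c_n|^2 = 18.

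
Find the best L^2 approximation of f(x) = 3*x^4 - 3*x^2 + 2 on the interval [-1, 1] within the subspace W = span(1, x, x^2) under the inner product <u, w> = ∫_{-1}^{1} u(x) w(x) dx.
g(x) = 61/35 - 3*x^2/7

The best approximation g ∈ W is the orthogonal projection of f onto W. Writing g = a_0 + a_1 x + a_2 x^2, the coefficients solve the normal equations G · a = b where
  G_{ij} = <φ_i, φ_j> and b_i = <f, φ_i>, with φ_0 = 1, φ_1 = x, φ_2 = x^2.
G =
  [2, 0, 2/3]
  [0, 2/3, 0]
  [2/3, 0, 2/5],
b = (16/5, 0, 104/105).
Solving gives a_0 = 61/35, a_1 = 0, a_2 = -3/7, so
  g(x) = 61/35 - 3*x^2/7.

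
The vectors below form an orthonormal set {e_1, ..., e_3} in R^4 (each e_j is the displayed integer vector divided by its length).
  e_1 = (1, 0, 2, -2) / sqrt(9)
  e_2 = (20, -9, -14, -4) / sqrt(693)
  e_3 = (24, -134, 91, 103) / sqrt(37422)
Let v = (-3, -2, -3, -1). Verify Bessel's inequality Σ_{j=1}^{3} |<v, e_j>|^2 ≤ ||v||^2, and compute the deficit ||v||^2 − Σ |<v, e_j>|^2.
Σ |<v, e_j>|^2 = 19/3; ||v||^2 = 23; deficit = 50/3

Write each e_j = u_j / sqrt(<u_j, u_j>) where u_j is the displayed integer vector. Then <v, e_j> = <v, u_j> / sqrt(<u_j, u_j>), so |<v, e_j>|^2 = <v, u_j>^2 / <u_j, u_j>.
Coefficients: <v, e_1> = -7/sqrt(9), <v, e_2> = 4/sqrt(693), <v, e_3> = -180/sqrt(37422).
Square and sum: Σ |<v, e_j>|^2 = 19/3.
Compute ||v||^2 = v·v = 23.
Deficit = 23 − 19/3 = 50/3 ≥ 0, confirming Bessel's inequality. (The deficit equals ||v − Σ <v,e_j> e_j||^2, the squared distance from v to span{e_j}.)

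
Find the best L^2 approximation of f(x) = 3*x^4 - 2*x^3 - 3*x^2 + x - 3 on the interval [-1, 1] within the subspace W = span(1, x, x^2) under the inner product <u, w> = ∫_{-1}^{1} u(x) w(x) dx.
g(x) = -3*x^2/7 - x/5 - 114/35

The best approximation g ∈ W is the orthogonal projection of f onto W. Writing g = a_0 + a_1 x + a_2 x^2, the coefficients solve the normal equations G · a = b where
  G_{ij} = <φ_i, φ_j> and b_i = <f, φ_i>, with φ_0 = 1, φ_1 = x, φ_2 = x^2.
G =
  [2, 0, 2/3]
  [0, 2/3, 0]
  [2/3, 0, 2/5],
b = (-34/5, -2/15, -82/35).
Solving gives a_0 = -114/35, a_1 = -1/5, a_2 = -3/7, so
  g(x) = -3*x^2/7 - x/5 - 114/35.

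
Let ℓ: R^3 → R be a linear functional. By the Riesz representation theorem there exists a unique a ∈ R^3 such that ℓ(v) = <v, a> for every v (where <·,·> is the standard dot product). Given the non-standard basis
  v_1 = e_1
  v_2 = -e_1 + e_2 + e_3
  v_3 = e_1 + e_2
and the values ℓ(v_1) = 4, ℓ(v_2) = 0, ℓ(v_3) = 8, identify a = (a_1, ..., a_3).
a = (4, 4, 0)

Write a = (a_1, ..., a_3) in the standard basis. For each basis vector v_i, ℓ(v_i) = <v_i, a> is a linear equation in the a_j's. Collect the n equations into a matrix system V a = ℓ, where row i of V is v_i (expressed in the standard basis). Since V is invertible (lower-triangular with 1s on the diagonal, up to permutation), solve by back-substitution:
  V =
[[1, 0, 0],
 [-1, 1, 1],
 [1, 1, 0]]
  V a = (4, 0, 8)
Solving gives a = (4, 4, 0).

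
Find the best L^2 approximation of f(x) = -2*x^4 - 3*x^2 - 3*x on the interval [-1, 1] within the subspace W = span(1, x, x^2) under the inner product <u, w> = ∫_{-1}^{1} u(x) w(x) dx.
g(x) = -33*x^2/7 - 3*x + 6/35

The best approximation g ∈ W is the orthogonal projection of f onto W. Writing g = a_0 + a_1 x + a_2 x^2, the coefficients solve the normal equations G · a = b where
  G_{ij} = <φ_i, φ_j> and b_i = <f, φ_i>, with φ_0 = 1, φ_1 = x, φ_2 = x^2.
G =
  [2, 0, 2/3]
  [0, 2/3, 0]
  [2/3, 0, 2/5],
b = (-14/5, -2, -62/35).
Solving gives a_0 = 6/35, a_1 = -3, a_2 = -33/7, so
  g(x) = -33*x^2/7 - 3*x + 6/35.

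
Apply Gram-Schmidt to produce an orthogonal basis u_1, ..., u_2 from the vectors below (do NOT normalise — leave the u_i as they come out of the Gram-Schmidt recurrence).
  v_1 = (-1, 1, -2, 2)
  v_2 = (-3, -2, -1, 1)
Orthogonal basis:
  u_1 = (-1, 1, -2, 2)
  u_2 = (-5/2, -5/2, 0, 0)

Apply the Gram-Schmidt recurrence
  u_1 = v_1
  u_i = v_i − Σ_{j<i} ((v_i · u_j) / (u_j · u_j)) · u_j.

Step by step this gives:
  u_1 = (-1, 1, -2, 2)
  u_2 = (-5/2, -5/2, 0, 0)

Orthogonality check:
  u_2 · u_1 = 0 (should be 0)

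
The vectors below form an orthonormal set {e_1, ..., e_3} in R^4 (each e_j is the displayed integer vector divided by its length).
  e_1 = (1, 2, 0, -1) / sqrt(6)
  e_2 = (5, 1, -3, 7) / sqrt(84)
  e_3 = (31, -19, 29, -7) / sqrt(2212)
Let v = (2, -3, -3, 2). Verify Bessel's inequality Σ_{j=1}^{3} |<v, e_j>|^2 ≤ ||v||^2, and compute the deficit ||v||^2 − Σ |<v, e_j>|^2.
Σ |<v, e_j>|^2 = 1332/79; ||v||^2 = 26; deficit = 722/79

Write each e_j = u_j / sqrt(<u_j, u_j>) where u_j is the displayed integer vector. Then <v, e_j> = <v, u_j> / sqrt(<u_j, u_j>), so |<v, e_j>|^2 = <v, u_j>^2 / <u_j, u_j>.
Coefficients: <v, e_1> = -6/sqrt(6), <v, e_2> = 30/sqrt(84), <v, e_3> = 18/sqrt(2212).
Square and sum: Σ |<v, e_j>|^2 = 1332/79.
Compute ||v||^2 = v·v = 26.
Deficit = 26 − 1332/79 = 722/79 ≥ 0, confirming Bessel's inequality. (The deficit equals ||v − Σ <v,e_j> e_j||^2, the squared distance from v to span{e_j}.)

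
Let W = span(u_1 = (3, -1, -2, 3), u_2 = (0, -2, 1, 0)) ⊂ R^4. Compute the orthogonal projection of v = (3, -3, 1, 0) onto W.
proj_W(v) = (30/23, -372/115, 61/115, 30/23)

Set up U = [u_1 | ... | u_2] ∈ R^(4×2). The projector onto W = col(U) is P = U (U^T U)^(-1) U^T.
Compute U^T U =
  [23, 0]
  [0, 5],
and U^T v = (10, 7).
Solve U^T U · c = U^T v for the coefficients: c = (10/23, 7/5). The projection is proj_W(v) = U c.
Check: (v - proj_W(v)) · u_1 = 0  (should be 0).
Check: (v - proj_W(v)) · u_2 = 0  (should be 0).
Result: proj_W(v) = (30/23, -372/115, 61/115, 30/23).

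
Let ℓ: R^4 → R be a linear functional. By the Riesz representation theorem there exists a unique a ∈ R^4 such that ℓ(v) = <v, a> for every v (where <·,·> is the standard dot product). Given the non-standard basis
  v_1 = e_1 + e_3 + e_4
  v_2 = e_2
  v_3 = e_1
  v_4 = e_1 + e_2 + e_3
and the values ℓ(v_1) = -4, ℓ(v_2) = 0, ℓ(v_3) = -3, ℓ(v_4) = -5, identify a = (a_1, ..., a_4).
a = (-3, 0, -2, 1)

Write a = (a_1, ..., a_4) in the standard basis. For each basis vector v_i, ℓ(v_i) = <v_i, a> is a linear equation in the a_j's. Collect the n equations into a matrix system V a = ℓ, where row i of V is v_i (expressed in the standard basis). Since V is invertible (lower-triangular with 1s on the diagonal, up to permutation), solve by back-substitution:
  V =
[[1, 0, 1, 1],
 [0, 1, 0, 0],
 [1, 0, 0, 0],
 [1, 1, 1, 0]]
  V a = (-4, 0, -3, -5)
Solving gives a = (-3, 0, -2, 1).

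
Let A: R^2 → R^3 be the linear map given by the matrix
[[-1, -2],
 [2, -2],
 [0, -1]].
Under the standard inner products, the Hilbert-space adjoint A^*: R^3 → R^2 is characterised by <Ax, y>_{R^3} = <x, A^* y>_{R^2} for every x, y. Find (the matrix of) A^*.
A^* = A^T =
[[-1, 2, 0],
 [-2, -2, -1]]

For real matrices with standard dot products, the defining identity <Ax, y> = <x, A^* y> gives (Ax)^T y = x^T (A^*) y, i.e. x^T A^T y = x^T (A^*) y. Since this holds for all x, y, we must have A^* = A^T. Therefore
A^* =
[[-1, 2, 0],
 [-2, -2, -1]].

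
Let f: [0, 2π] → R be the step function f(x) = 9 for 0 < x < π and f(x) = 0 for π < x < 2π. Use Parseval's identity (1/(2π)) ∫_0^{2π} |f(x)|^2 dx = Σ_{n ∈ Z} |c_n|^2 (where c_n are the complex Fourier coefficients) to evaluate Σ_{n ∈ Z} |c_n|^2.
Σ |c_n|^2 = 81/2

Parseval equates the L^2 energy of f (normalised by 1/(2π)) with the ℓ^2 sum of its Fourier coefficients: (1/(2π)) ∫_0^{2π} |f|^2 = Σ |c_n|^2.
Compute the left side: (1/(2π)) [∫_0^π 9^2 dx + ∫_π^{2π} 0^2 dx] = (1/(2π)) · (81π + 0π) = (81 + 0)/2 = 81/2.
So Σ_{n ∈ Z} |c_n|^2 = 81/2.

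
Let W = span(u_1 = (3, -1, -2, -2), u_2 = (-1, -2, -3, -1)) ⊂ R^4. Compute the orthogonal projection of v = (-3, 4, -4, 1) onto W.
proj_W(v) = (-46/17, -167/221, -177/221, 137/221)

Set up U = [u_1 | ... | u_2] ∈ R^(4×2). The projector onto W = col(U) is P = U (U^T U)^(-1) U^T.
Compute U^T U =
  [18, 7]
  [7, 15],
and U^T v = (-7, 6).
Solve U^T U · c = U^T v for the coefficients: c = (-147/221, 157/221). The projection is proj_W(v) = U c.
Check: (v - proj_W(v)) · u_1 = 0  (should be 0).
Check: (v - proj_W(v)) · u_2 = 0  (should be 0).
Result: proj_W(v) = (-46/17, -167/221, -177/221, 137/221).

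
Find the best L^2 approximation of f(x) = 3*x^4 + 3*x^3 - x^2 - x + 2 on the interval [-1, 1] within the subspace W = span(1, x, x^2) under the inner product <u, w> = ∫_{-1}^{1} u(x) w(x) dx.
g(x) = 11*x^2/7 + 4*x/5 + 61/35

The best approximation g ∈ W is the orthogonal projection of f onto W. Writing g = a_0 + a_1 x + a_2 x^2, the coefficients solve the normal equations G · a = b where
  G_{ij} = <φ_i, φ_j> and b_i = <f, φ_i>, with φ_0 = 1, φ_1 = x, φ_2 = x^2.
G =
  [2, 0, 2/3]
  [0, 2/3, 0]
  [2/3, 0, 2/5],
b = (68/15, 8/15, 188/105).
Solving gives a_0 = 61/35, a_1 = 4/5, a_2 = 11/7, so
  g(x) = 11*x^2/7 + 4*x/5 + 61/35.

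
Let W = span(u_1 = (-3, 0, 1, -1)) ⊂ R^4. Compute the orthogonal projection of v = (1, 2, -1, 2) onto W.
proj_W(v) = (18/11, 0, -6/11, 6/11)

Set up U = [u_1 | ... | u_1] ∈ R^(4×1). The projector onto W = col(U) is P = U (U^T U)^(-1) U^T.
Compute U^T U =
  [11],
and U^T v = (-6).
Solve U^T U · c = U^T v for the coefficients: c = (-6/11). The projection is proj_W(v) = U c.
Check: (v - proj_W(v)) · u_1 = 0  (should be 0).
Result: proj_W(v) = (18/11, 0, -6/11, 6/11).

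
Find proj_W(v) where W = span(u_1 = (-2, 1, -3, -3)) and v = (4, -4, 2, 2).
proj_W(v) = (48/23, -24/23, 72/23, 72/23)

Set up U = [u_1 | ... | u_1] ∈ R^(4×1). The projector onto W = col(U) is P = U (U^T U)^(-1) U^T.
Compute U^T U =
  [23],
and U^T v = (-24).
Solve U^T U · c = U^T v for the coefficients: c = (-24/23). The projection is proj_W(v) = U c.
Check: (v - proj_W(v)) · u_1 = 0  (should be 0).
Result: proj_W(v) = (48/23, -24/23, 72/23, 72/23).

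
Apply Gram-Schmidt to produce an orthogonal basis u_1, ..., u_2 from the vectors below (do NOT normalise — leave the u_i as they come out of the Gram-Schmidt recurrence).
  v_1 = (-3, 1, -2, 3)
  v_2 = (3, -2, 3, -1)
Orthogonal basis:
  u_1 = (-3, 1, -2, 3)
  u_2 = (9/23, -26/23, 29/23, 37/23)

Apply the Gram-Schmidt recurrence
  u_1 = v_1
  u_i = v_i − Σ_{j<i} ((v_i · u_j) / (u_j · u_j)) · u_j.

Step by step this gives:
  u_1 = (-3, 1, -2, 3)
  u_2 = (9/23, -26/23, 29/23, 37/23)

Orthogonality check:
  u_2 · u_1 = 0 (should be 0)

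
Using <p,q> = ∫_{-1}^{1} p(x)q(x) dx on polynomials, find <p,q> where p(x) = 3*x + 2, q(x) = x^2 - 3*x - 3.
<p,q> = -50/3

Expand the product: p(x)·q(x) = 3*x^3 - 7*x^2 - 15*x - 6.
∫_{-1}^{1} of each monomial x^k gives [2/(k+1) if k even, 0 if k odd]. Integrating term-by-term (or equivalently evaluating the antiderivative F(x) = 3*x^4/4 - 7*x^3/3 - 15*x^2/2 - 6*x at the endpoints):
  F(1) − F(−1) = -181/12 − (19/12) = -50/3.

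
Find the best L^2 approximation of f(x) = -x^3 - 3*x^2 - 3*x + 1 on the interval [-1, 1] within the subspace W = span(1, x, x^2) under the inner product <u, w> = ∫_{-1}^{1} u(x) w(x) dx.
g(x) = -3*x^2 - 18*x/5 + 1

The best approximation g ∈ W is the orthogonal projection of f onto W. Writing g = a_0 + a_1 x + a_2 x^2, the coefficients solve the normal equations G · a = b where
  G_{ij} = <φ_i, φ_j> and b_i = <f, φ_i>, with φ_0 = 1, φ_1 = x, φ_2 = x^2.
G =
  [2, 0, 2/3]
  [0, 2/3, 0]
  [2/3, 0, 2/5],
b = (0, -12/5, -8/15).
Solving gives a_0 = 1, a_1 = -18/5, a_2 = -3, so
  g(x) = -3*x^2 - 18*x/5 + 1.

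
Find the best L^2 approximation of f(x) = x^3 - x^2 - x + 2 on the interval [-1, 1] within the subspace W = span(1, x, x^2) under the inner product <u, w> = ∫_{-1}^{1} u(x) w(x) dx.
g(x) = -x^2 - 2*x/5 + 2

The best approximation g ∈ W is the orthogonal projection of f onto W. Writing g = a_0 + a_1 x + a_2 x^2, the coefficients solve the normal equations G · a = b where
  G_{ij} = <φ_i, φ_j> and b_i = <f, φ_i>, with φ_0 = 1, φ_1 = x, φ_2 = x^2.
G =
  [2, 0, 2/3]
  [0, 2/3, 0]
  [2/3, 0, 2/5],
b = (10/3, -4/15, 14/15).
Solving gives a_0 = 2, a_1 = -2/5, a_2 = -1, so
  g(x) = -x^2 - 2*x/5 + 2.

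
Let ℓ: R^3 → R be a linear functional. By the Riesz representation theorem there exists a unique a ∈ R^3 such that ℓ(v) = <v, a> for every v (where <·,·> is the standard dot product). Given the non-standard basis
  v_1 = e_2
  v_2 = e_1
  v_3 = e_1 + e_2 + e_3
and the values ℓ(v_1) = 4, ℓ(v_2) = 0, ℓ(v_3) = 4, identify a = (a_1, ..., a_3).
a = (0, 4, 0)

Write a = (a_1, ..., a_3) in the standard basis. For each basis vector v_i, ℓ(v_i) = <v_i, a> is a linear equation in the a_j's. Collect the n equations into a matrix system V a = ℓ, where row i of V is v_i (expressed in the standard basis). Since V is invertible (lower-triangular with 1s on the diagonal, up to permutation), solve by back-substitution:
  V =
[[0, 1, 0],
 [1, 0, 0],
 [1, 1, 1]]
  V a = (4, 0, 4)
Solving gives a = (0, 4, 0).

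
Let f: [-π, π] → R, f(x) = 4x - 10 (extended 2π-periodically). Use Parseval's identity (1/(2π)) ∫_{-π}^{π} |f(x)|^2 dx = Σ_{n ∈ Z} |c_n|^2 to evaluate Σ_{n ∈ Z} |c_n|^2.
Σ |c_n|^2 = 16π^2/3 + 100

Expand and integrate term by term over [-π, π]:
  ∫ (4x)^2 dx = 16·(2π^3/3); ∫ 2·4·(-10)·x dx = 0 (odd integrand); ∫ (-10)^2 dx = 100·2π.
So (1/(2π)) ∫_{-π}^{π} (4x - 10)^2 dx = 16π^2/3 + 100 = 16π^2/3 + 100.
Parseval ⇒ Σ |c_n|^2 = 16π^2/3 + 100.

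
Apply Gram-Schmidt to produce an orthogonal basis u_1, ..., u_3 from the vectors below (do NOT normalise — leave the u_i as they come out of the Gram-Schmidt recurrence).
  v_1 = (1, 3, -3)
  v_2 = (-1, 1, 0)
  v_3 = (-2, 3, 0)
Orthogonal basis:
  u_1 = (1, 3, -3)
  u_2 = (-21/19, 13/19, 6/19)
  u_3 = (9/34, 9/34, 6/17)

Apply the Gram-Schmidt recurrence
  u_1 = v_1
  u_i = v_i − Σ_{j<i} ((v_i · u_j) / (u_j · u_j)) · u_j.

Step by step this gives:
  u_1 = (1, 3, -3)
  u_2 = (-21/19, 13/19, 6/19)
  u_3 = (9/34, 9/34, 6/17)

Orthogonality check:
  u_2 · u_1 = 0 (should be 0)
  u_3 · u_1 = 0 (should be 0)
  u_3 · u_2 = 0 (should be 0)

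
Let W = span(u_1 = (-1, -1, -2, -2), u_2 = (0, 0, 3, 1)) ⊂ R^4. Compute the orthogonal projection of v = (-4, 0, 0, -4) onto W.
proj_W(v) = (-22/9, -22/9, -2/9, -10/3)

Set up U = [u_1 | ... | u_2] ∈ R^(4×2). The projector onto W = col(U) is P = U (U^T U)^(-1) U^T.
Compute U^T U =
  [10, -8]
  [-8, 10],
and U^T v = (12, -4).
Solve U^T U · c = U^T v for the coefficients: c = (22/9, 14/9). The projection is proj_W(v) = U c.
Check: (v - proj_W(v)) · u_1 = 0  (should be 0).
Check: (v - proj_W(v)) · u_2 = 0  (should be 0).
Result: proj_W(v) = (-22/9, -22/9, -2/9, -10/3).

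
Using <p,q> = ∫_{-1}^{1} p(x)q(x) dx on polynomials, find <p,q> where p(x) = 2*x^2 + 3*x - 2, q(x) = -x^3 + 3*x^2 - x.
<p,q> = -24/5

Expand the product: p(x)·q(x) = -2*x^5 + 3*x^4 + 9*x^3 - 9*x^2 + 2*x.
∫_{-1}^{1} of each monomial x^k gives [2/(k+1) if k even, 0 if k odd]. Integrating term-by-term (or equivalently evaluating the antiderivative F(x) = -x^6/3 + 3*x^5/5 + 9*x^4/4 - 3*x^3 + x^2 at the endpoints):
  F(1) − F(−1) = 31/60 − (319/60) = -24/5.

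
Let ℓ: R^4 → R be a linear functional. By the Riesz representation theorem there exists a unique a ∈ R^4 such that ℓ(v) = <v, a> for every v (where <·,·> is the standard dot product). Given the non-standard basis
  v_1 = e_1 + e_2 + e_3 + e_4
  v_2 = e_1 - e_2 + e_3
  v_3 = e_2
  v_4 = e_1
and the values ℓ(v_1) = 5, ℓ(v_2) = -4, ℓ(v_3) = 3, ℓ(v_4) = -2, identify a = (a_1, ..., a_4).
a = (-2, 3, 1, 3)

Write a = (a_1, ..., a_4) in the standard basis. For each basis vector v_i, ℓ(v_i) = <v_i, a> is a linear equation in the a_j's. Collect the n equations into a matrix system V a = ℓ, where row i of V is v_i (expressed in the standard basis). Since V is invertible (lower-triangular with 1s on the diagonal, up to permutation), solve by back-substitution:
  V =
[[1, 1, 1, 1],
 [1, -1, 1, 0],
 [0, 1, 0, 0],
 [1, 0, 0, 0]]
  V a = (5, -4, 3, -2)
Solving gives a = (-2, 3, 1, 3).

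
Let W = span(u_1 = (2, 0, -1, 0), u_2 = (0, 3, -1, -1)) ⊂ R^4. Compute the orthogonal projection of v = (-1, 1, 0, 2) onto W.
proj_W(v) = (-23/27, 7/18, 8/27, -7/54)

Set up U = [u_1 | ... | u_2] ∈ R^(4×2). The projector onto W = col(U) is P = U (U^T U)^(-1) U^T.
Compute U^T U =
  [5, 1]
  [1, 11],
and U^T v = (-2, 1).
Solve U^T U · c = U^T v for the coefficients: c = (-23/54, 7/54). The projection is proj_W(v) = U c.
Check: (v - proj_W(v)) · u_1 = 0  (should be 0).
Check: (v - proj_W(v)) · u_2 = 0  (should be 0).
Result: proj_W(v) = (-23/27, 7/18, 8/27, -7/54).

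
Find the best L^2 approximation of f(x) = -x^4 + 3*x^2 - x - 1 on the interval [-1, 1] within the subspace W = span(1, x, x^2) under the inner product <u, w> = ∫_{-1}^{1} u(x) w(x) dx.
g(x) = 15*x^2/7 - x - 32/35

The best approximation g ∈ W is the orthogonal projection of f onto W. Writing g = a_0 + a_1 x + a_2 x^2, the coefficients solve the normal equations G · a = b where
  G_{ij} = <φ_i, φ_j> and b_i = <f, φ_i>, with φ_0 = 1, φ_1 = x, φ_2 = x^2.
G =
  [2, 0, 2/3]
  [0, 2/3, 0]
  [2/3, 0, 2/5],
b = (-2/5, -2/3, 26/105).
Solving gives a_0 = -32/35, a_1 = -1, a_2 = 15/7, so
  g(x) = 15*x^2/7 - x - 32/35.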